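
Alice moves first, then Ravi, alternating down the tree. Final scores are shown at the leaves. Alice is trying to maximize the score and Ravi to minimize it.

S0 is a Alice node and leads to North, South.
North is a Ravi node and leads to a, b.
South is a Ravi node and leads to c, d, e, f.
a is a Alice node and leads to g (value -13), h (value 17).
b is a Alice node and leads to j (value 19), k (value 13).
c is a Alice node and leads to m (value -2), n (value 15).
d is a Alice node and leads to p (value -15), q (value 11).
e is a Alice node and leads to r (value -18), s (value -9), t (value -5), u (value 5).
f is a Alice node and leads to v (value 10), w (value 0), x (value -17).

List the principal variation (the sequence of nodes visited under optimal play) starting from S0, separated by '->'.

S0 -> North -> a -> h

a (Alice): max(-13, 17) = 17
b (Alice): max(19, 13) = 19
North (Ravi): min(17, 19) = 17
c (Alice): max(-2, 15) = 15
d (Alice): max(-15, 11) = 11
e (Alice): max(-18, -9, -5, 5) = 5
f (Alice): max(10, 0, -17) = 10
South (Ravi): min(15, 11, 5, 10) = 5
S0 (Alice): max(17, 5) = 17
At S0, Alice picks North (highest: 17).
At North, Ravi picks a (lowest: 17).
At a, Alice picks h (highest: 17).
Terminal value 17.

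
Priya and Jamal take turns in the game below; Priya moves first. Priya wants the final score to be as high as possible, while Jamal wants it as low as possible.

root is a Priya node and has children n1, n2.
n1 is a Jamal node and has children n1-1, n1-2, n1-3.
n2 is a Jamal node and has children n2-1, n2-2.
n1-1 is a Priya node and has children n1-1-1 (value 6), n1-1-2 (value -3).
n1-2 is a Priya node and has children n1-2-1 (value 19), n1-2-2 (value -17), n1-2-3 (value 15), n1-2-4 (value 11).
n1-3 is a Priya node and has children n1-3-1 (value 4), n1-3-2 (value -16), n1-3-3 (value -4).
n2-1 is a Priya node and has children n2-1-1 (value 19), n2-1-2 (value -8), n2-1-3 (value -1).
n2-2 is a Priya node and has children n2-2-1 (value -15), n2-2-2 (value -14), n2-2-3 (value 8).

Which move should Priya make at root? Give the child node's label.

n1-1 (Priya): max(6, -3) = 6
n1-2 (Priya): max(19, -17, 15, 11) = 19
n1-3 (Priya): max(4, -16, -4) = 4
n1 (Jamal): min(6, 19, 4) = 4
n2-1 (Priya): max(19, -8, -1) = 19
n2-2 (Priya): max(-15, -14, 8) = 8
n2 (Jamal): min(19, 8) = 8
root (Priya): max(4, 8) = 8
Priya at root wants the highest of {n1=4, n2=8}, so chooses n2.

n2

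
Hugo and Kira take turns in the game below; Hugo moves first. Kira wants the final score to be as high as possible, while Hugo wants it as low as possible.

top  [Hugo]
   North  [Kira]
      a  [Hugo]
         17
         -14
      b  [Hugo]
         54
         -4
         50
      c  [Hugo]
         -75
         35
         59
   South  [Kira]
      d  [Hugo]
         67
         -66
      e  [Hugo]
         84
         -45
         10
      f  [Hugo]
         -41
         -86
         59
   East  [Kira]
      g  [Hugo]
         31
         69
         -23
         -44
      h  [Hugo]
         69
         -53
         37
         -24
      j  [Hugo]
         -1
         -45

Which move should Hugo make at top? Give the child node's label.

a (Hugo): min(17, -14) = -14
b (Hugo): min(54, -4, 50) = -4
c (Hugo): min(-75, 35, 59) = -75
North (Kira): max(-14, -4, -75) = -4
d (Hugo): min(67, -66) = -66
e (Hugo): min(84, -45, 10) = -45
f (Hugo): min(-41, -86, 59) = -86
South (Kira): max(-66, -45, -86) = -45
g (Hugo): min(31, 69, -23, -44) = -44
h (Hugo): min(69, -53, 37, -24) = -53
j (Hugo): min(-1, -45) = -45
East (Kira): max(-44, -53, -45) = -44
top (Hugo): min(-4, -45, -44) = -45
Hugo at top wants the lowest of {North=-4, South=-45, East=-44}, so chooses South.

South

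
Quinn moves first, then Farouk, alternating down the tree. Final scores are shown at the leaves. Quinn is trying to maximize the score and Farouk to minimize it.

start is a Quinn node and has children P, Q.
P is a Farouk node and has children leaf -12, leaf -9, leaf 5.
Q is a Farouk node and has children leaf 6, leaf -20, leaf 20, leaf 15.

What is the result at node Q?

-20

Q (Farouk): min(6, -20, 20, 15) = -20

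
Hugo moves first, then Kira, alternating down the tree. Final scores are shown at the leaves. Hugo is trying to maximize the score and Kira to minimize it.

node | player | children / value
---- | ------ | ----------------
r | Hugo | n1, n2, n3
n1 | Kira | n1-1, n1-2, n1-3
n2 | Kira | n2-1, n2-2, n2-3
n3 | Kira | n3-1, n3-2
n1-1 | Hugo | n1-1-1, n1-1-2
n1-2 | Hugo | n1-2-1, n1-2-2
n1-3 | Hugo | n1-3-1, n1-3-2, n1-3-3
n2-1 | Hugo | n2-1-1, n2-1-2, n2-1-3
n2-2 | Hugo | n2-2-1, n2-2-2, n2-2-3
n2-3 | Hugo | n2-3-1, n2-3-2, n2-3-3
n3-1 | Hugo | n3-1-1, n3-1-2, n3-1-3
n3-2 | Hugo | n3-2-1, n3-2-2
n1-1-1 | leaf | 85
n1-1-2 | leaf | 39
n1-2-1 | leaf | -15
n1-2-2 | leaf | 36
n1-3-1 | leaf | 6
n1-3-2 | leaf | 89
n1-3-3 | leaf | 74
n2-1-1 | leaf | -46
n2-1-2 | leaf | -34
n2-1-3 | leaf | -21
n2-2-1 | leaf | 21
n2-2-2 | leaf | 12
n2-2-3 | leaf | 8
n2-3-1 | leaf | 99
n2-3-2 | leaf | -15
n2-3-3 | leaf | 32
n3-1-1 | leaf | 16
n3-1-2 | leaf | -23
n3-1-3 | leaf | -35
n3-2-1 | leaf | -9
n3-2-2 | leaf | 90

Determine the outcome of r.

36

n1-1 (Hugo): max(85, 39) = 85
n1-2 (Hugo): max(-15, 36) = 36
n1-3 (Hugo): max(6, 89, 74) = 89
n1 (Kira): min(85, 36, 89) = 36
n2-1 (Hugo): max(-46, -34, -21) = -21
n2-2 (Hugo): max(21, 12, 8) = 21
n2-3 (Hugo): max(99, -15, 32) = 99
n2 (Kira): min(-21, 21, 99) = -21
n3-1 (Hugo): max(16, -23, -35) = 16
n3-2 (Hugo): max(-9, 90) = 90
n3 (Kira): min(16, 90) = 16
r (Hugo): max(36, -21, 16) = 36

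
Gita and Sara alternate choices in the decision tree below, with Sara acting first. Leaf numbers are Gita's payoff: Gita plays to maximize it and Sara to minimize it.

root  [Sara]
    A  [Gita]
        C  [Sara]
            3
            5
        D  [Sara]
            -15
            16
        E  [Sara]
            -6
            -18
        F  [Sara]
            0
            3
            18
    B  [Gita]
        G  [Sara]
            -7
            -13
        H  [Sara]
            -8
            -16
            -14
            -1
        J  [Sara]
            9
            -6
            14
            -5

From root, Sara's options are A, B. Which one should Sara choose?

C (Sara): min(3, 5) = 3
D (Sara): min(-15, 16) = -15
E (Sara): min(-6, -18) = -18
F (Sara): min(0, 3, 18) = 0
A (Gita): max(3, -15, -18, 0) = 3
G (Sara): min(-7, -13) = -13
H (Sara): min(-8, -16, -14, -1) = -16
J (Sara): min(9, -6, 14, -5) = -6
B (Gita): max(-13, -16, -6) = -6
root (Sara): min(3, -6) = -6
Sara at root wants the lowest of {A=3, B=-6}, so chooses B.

B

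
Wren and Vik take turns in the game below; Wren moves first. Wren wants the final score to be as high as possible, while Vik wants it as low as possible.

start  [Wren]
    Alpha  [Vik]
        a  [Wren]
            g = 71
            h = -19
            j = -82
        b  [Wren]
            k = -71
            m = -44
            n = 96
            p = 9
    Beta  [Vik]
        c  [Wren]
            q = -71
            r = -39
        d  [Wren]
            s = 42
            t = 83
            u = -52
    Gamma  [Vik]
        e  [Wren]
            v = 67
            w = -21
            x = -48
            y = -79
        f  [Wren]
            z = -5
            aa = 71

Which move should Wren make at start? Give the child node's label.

a (Wren): max(71, -19, -82) = 71
b (Wren): max(-71, -44, 96, 9) = 96
Alpha (Vik): min(71, 96) = 71
c (Wren): max(-71, -39) = -39
d (Wren): max(42, 83, -52) = 83
Beta (Vik): min(-39, 83) = -39
e (Wren): max(67, -21, -48, -79) = 67
f (Wren): max(-5, 71) = 71
Gamma (Vik): min(67, 71) = 67
start (Wren): max(71, -39, 67) = 71
Wren at start wants the highest of {Alpha=71, Beta=-39, Gamma=67}, so chooses Alpha.

Alpha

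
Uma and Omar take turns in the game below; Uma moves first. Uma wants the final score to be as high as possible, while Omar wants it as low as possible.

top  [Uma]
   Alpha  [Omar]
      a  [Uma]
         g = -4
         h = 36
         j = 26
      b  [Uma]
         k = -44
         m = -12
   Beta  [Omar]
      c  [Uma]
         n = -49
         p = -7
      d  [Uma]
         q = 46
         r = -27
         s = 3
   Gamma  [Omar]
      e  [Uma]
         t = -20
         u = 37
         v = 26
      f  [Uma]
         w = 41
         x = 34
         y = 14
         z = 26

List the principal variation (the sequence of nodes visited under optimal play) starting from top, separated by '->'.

top -> Gamma -> e -> u

a (Uma): max(-4, 36, 26) = 36
b (Uma): max(-44, -12) = -12
Alpha (Omar): min(36, -12) = -12
c (Uma): max(-49, -7) = -7
d (Uma): max(46, -27, 3) = 46
Beta (Omar): min(-7, 46) = -7
e (Uma): max(-20, 37, 26) = 37
f (Uma): max(41, 34, 14, 26) = 41
Gamma (Omar): min(37, 41) = 37
top (Uma): max(-12, -7, 37) = 37
At top, Uma picks Gamma (highest: 37).
At Gamma, Omar picks e (lowest: 37).
At e, Uma picks u (highest: 37).
Terminal value 37.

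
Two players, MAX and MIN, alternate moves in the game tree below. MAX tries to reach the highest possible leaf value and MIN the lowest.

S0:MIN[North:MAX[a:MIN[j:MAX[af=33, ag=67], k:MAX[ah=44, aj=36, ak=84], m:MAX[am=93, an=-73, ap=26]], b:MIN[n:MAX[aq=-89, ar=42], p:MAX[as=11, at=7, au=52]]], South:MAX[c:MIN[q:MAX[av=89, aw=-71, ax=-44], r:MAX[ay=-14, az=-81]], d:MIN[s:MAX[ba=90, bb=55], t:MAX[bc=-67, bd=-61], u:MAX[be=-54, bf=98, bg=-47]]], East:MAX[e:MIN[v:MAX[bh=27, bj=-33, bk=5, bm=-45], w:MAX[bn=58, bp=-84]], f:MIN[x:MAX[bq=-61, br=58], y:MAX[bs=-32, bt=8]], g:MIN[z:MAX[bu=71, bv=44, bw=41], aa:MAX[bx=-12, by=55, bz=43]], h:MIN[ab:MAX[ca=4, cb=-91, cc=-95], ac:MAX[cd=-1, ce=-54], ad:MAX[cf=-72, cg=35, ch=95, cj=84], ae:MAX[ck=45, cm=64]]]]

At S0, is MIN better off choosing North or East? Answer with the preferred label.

j (MAX): max(33, 67) = 67
k (MAX): max(44, 36, 84) = 84
m (MAX): max(93, -73, 26) = 93
a (MIN): min(67, 84, 93) = 67
n (MAX): max(-89, 42) = 42
p (MAX): max(11, 7, 52) = 52
b (MIN): min(42, 52) = 42
North (MAX): max(67, 42) = 67
v (MAX): max(27, -33, 5, -45) = 27
w (MAX): max(58, -84) = 58
e (MIN): min(27, 58) = 27
x (MAX): max(-61, 58) = 58
y (MAX): max(-32, 8) = 8
f (MIN): min(58, 8) = 8
z (MAX): max(71, 44, 41) = 71
aa (MAX): max(-12, 55, 43) = 55
g (MIN): min(71, 55) = 55
ab (MAX): max(4, -91, -95) = 4
ac (MAX): max(-1, -54) = -1
ad (MAX): max(-72, 35, 95, 84) = 95
ae (MAX): max(45, 64) = 64
h (MIN): min(4, -1, 95, 64) = -1
East (MAX): max(27, 8, 55, -1) = 55
MIN prefers the lower value; North=67, East=55. East is better since 55 < 67.

East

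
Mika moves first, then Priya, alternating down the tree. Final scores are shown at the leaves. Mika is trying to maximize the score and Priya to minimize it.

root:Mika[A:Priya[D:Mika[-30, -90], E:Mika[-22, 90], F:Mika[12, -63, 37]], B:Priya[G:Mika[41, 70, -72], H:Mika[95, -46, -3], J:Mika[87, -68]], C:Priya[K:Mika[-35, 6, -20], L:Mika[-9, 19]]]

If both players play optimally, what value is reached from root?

70

D (Mika): max(-30, -90) = -30
E (Mika): max(-22, 90) = 90
F (Mika): max(12, -63, 37) = 37
A (Priya): min(-30, 90, 37) = -30
G (Mika): max(41, 70, -72) = 70
H (Mika): max(95, -46, -3) = 95
J (Mika): max(87, -68) = 87
B (Priya): min(70, 95, 87) = 70
K (Mika): max(-35, 6, -20) = 6
L (Mika): max(-9, 19) = 19
C (Priya): min(6, 19) = 6
root (Mika): max(-30, 70, 6) = 70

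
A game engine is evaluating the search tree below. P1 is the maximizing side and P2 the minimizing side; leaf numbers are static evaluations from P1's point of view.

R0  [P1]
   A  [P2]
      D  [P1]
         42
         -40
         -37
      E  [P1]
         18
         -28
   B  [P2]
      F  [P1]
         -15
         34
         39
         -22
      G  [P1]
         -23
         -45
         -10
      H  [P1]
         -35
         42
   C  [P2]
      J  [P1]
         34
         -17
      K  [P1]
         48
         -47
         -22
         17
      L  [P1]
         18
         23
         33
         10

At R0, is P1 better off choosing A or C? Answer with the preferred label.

C

D (P1): max(42, -40, -37) = 42
E (P1): max(18, -28) = 18
A (P2): min(42, 18) = 18
J (P1): max(34, -17) = 34
K (P1): max(48, -47, -22, 17) = 48
L (P1): max(18, 23, 33, 10) = 33
C (P2): min(34, 48, 33) = 33
P1 prefers the higher value; A=18, C=33. C is better since 33 > 18.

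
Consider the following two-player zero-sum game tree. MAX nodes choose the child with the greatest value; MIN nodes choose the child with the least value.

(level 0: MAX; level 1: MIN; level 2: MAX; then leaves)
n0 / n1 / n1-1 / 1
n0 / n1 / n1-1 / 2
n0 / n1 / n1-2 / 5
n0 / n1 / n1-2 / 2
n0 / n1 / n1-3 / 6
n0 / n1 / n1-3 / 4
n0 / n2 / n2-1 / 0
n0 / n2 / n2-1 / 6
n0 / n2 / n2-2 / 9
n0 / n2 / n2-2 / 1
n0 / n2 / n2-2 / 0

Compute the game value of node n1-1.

n1-1 (MAX): max(1, 2) = 2

2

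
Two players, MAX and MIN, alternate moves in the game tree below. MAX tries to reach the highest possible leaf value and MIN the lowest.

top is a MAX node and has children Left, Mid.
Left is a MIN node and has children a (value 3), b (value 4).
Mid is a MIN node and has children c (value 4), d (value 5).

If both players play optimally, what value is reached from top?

4

Left (MIN): min(3, 4) = 3
Mid (MIN): min(4, 5) = 4
top (MAX): max(3, 4) = 4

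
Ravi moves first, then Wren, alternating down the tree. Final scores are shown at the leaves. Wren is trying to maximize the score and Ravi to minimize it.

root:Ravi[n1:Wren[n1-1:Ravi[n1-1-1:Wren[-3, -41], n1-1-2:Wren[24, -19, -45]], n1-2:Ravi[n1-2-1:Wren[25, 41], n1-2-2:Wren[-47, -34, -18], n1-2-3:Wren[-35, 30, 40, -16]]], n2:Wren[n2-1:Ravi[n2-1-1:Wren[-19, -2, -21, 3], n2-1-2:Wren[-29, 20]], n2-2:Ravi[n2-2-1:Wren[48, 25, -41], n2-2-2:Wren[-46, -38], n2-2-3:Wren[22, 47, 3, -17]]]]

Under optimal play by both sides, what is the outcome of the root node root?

n1-1-1 (Wren): max(-3, -41) = -3
n1-1-2 (Wren): max(24, -19, -45) = 24
n1-1 (Ravi): min(-3, 24) = -3
n1-2-1 (Wren): max(25, 41) = 41
n1-2-2 (Wren): max(-47, -34, -18) = -18
n1-2-3 (Wren): max(-35, 30, 40, -16) = 40
n1-2 (Ravi): min(41, -18, 40) = -18
n1 (Wren): max(-3, -18) = -3
n2-1-1 (Wren): max(-19, -2, -21, 3) = 3
n2-1-2 (Wren): max(-29, 20) = 20
n2-1 (Ravi): min(3, 20) = 3
n2-2-1 (Wren): max(48, 25, -41) = 48
n2-2-2 (Wren): max(-46, -38) = -38
n2-2-3 (Wren): max(22, 47, 3, -17) = 47
n2-2 (Ravi): min(48, -38, 47) = -38
n2 (Wren): max(3, -38) = 3
root (Ravi): min(-3, 3) = -3

-3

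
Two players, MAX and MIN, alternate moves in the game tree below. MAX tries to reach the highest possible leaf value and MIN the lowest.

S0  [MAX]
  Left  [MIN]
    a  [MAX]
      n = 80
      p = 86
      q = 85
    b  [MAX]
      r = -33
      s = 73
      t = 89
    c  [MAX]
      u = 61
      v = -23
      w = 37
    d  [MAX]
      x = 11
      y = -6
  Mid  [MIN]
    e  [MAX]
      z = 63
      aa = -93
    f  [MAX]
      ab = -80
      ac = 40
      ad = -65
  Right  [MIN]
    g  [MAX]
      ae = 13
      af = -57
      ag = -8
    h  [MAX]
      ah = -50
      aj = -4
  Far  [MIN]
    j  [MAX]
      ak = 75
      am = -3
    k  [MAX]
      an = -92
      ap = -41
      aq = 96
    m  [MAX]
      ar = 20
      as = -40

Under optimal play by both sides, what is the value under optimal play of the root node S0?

40

a (MAX): max(80, 86, 85) = 86
b (MAX): max(-33, 73, 89) = 89
c (MAX): max(61, -23, 37) = 61
d (MAX): max(11, -6) = 11
Left (MIN): min(86, 89, 61, 11) = 11
e (MAX): max(63, -93) = 63
f (MAX): max(-80, 40, -65) = 40
Mid (MIN): min(63, 40) = 40
g (MAX): max(13, -57, -8) = 13
h (MAX): max(-50, -4) = -4
Right (MIN): min(13, -4) = -4
j (MAX): max(75, -3) = 75
k (MAX): max(-92, -41, 96) = 96
m (MAX): max(20, -40) = 20
Far (MIN): min(75, 96, 20) = 20
S0 (MAX): max(11, 40, -4, 20) = 40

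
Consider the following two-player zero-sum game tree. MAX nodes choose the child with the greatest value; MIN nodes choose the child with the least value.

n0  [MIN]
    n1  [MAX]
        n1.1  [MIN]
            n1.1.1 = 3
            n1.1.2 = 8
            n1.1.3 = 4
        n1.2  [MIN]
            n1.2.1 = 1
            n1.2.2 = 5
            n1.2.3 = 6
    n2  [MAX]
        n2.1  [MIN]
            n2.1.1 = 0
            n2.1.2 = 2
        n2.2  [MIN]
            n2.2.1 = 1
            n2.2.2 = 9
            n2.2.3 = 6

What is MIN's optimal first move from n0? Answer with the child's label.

n1.1 (MIN): min(3, 8, 4) = 3
n1.2 (MIN): min(1, 5, 6) = 1
n1 (MAX): max(3, 1) = 3
n2.1 (MIN): min(0, 2) = 0
n2.2 (MIN): min(1, 9, 6) = 1
n2 (MAX): max(0, 1) = 1
n0 (MIN): min(3, 1) = 1
MIN at n0 wants the lowest of {n1=3, n2=1}, so chooses n2.

n2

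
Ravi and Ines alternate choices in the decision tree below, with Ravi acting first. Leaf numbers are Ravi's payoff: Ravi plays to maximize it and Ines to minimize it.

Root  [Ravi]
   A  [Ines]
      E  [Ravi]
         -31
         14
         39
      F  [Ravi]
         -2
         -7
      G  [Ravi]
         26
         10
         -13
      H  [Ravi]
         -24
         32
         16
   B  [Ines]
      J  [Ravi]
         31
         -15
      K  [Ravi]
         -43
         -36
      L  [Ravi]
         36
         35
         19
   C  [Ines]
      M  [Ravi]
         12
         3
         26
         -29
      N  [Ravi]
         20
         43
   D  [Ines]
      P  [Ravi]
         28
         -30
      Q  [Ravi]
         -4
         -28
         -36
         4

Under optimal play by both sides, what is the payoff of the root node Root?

26

E (Ravi): max(-31, 14, 39) = 39
F (Ravi): max(-2, -7) = -2
G (Ravi): max(26, 10, -13) = 26
H (Ravi): max(-24, 32, 16) = 32
A (Ines): min(39, -2, 26, 32) = -2
J (Ravi): max(31, -15) = 31
K (Ravi): max(-43, -36) = -36
L (Ravi): max(36, 35, 19) = 36
B (Ines): min(31, -36, 36) = -36
M (Ravi): max(12, 3, 26, -29) = 26
N (Ravi): max(20, 43) = 43
C (Ines): min(26, 43) = 26
P (Ravi): max(28, -30) = 28
Q (Ravi): max(-4, -28, -36, 4) = 4
D (Ines): min(28, 4) = 4
Root (Ravi): max(-2, -36, 26, 4) = 26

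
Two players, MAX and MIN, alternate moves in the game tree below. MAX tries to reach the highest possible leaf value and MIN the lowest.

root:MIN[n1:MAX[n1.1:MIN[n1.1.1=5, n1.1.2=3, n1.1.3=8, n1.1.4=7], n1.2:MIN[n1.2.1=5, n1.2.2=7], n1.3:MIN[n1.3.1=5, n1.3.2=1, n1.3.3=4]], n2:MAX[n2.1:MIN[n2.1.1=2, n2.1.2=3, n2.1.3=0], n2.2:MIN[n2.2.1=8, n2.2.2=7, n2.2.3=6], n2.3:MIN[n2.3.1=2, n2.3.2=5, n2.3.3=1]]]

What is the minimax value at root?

5

n1.1 (MIN): min(5, 3, 8, 7) = 3
n1.2 (MIN): min(5, 7) = 5
n1.3 (MIN): min(5, 1, 4) = 1
n1 (MAX): max(3, 5, 1) = 5
n2.1 (MIN): min(2, 3, 0) = 0
n2.2 (MIN): min(8, 7, 6) = 6
n2.3 (MIN): min(2, 5, 1) = 1
n2 (MAX): max(0, 6, 1) = 6
root (MIN): min(5, 6) = 5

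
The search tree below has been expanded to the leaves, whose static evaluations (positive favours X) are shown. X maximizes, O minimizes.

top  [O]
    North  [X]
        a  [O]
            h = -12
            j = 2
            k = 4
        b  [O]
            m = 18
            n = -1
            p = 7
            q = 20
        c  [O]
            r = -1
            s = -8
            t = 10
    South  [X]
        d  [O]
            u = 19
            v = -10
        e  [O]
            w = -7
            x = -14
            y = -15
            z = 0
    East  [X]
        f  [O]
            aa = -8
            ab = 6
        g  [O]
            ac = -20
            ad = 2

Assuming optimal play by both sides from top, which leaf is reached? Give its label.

v

a (O): min(-12, 2, 4) = -12
b (O): min(18, -1, 7, 20) = -1
c (O): min(-1, -8, 10) = -8
North (X): max(-12, -1, -8) = -1
d (O): min(19, -10) = -10
e (O): min(-7, -14, -15, 0) = -15
South (X): max(-10, -15) = -10
f (O): min(-8, 6) = -8
g (O): min(-20, 2) = -20
East (X): max(-8, -20) = -8
top (O): min(-1, -10, -8) = -10
At top, O picks South (lowest: -10).
At South, X picks d (highest: -10).
At d, O picks v (lowest: -10).
Terminal value -10.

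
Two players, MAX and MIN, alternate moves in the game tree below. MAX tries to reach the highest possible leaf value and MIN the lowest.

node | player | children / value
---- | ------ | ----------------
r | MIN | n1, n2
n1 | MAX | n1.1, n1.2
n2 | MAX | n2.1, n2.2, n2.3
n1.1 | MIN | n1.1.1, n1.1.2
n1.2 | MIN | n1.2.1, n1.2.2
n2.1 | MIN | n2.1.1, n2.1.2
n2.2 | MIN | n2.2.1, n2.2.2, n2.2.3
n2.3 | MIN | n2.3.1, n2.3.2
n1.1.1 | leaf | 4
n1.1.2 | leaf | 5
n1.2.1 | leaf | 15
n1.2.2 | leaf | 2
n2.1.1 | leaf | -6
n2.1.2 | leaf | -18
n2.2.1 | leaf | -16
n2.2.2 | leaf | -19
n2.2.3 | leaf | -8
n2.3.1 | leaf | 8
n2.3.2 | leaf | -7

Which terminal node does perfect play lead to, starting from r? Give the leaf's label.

n1.1 (MIN): min(4, 5) = 4
n1.2 (MIN): min(15, 2) = 2
n1 (MAX): max(4, 2) = 4
n2.1 (MIN): min(-6, -18) = -18
n2.2 (MIN): min(-16, -19, -8) = -19
n2.3 (MIN): min(8, -7) = -7
n2 (MAX): max(-18, -19, -7) = -7
r (MIN): min(4, -7) = -7
At r, MIN picks n2 (lowest: -7).
At n2, MAX picks n2.3 (highest: -7).
At n2.3, MIN picks n2.3.2 (lowest: -7).
Terminal value -7.

n2.3.2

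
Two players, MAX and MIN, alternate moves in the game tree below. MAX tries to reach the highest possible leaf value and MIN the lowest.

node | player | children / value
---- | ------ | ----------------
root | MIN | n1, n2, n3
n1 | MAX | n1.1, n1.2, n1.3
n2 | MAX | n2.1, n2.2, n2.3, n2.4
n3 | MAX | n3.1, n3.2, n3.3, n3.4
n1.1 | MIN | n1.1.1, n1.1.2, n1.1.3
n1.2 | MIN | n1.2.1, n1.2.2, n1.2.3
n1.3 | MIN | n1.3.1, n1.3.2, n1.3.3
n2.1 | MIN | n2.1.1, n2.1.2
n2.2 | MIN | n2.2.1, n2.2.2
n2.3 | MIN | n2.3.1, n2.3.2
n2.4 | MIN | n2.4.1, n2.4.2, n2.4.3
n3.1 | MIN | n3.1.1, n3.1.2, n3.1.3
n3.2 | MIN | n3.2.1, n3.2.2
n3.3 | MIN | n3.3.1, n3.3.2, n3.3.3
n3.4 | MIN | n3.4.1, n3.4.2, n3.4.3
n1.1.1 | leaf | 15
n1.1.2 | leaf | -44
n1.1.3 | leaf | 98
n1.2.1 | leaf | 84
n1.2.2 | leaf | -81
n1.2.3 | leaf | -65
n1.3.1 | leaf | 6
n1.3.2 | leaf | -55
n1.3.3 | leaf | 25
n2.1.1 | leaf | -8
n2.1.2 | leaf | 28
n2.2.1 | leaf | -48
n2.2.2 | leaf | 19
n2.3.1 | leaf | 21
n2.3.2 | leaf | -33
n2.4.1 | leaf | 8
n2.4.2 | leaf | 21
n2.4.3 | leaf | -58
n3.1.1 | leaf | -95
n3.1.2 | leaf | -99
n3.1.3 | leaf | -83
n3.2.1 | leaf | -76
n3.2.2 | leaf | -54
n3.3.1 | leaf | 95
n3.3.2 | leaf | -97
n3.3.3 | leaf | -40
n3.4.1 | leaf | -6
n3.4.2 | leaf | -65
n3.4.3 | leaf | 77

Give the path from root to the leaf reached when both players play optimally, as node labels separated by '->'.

root -> n3 -> n3.4 -> n3.4.2

n1.1 (MIN): min(15, -44, 98) = -44
n1.2 (MIN): min(84, -81, -65) = -81
n1.3 (MIN): min(6, -55, 25) = -55
n1 (MAX): max(-44, -81, -55) = -44
n2.1 (MIN): min(-8, 28) = -8
n2.2 (MIN): min(-48, 19) = -48
n2.3 (MIN): min(21, -33) = -33
n2.4 (MIN): min(8, 21, -58) = -58
n2 (MAX): max(-8, -48, -33, -58) = -8
n3.1 (MIN): min(-95, -99, -83) = -99
n3.2 (MIN): min(-76, -54) = -76
n3.3 (MIN): min(95, -97, -40) = -97
n3.4 (MIN): min(-6, -65, 77) = -65
n3 (MAX): max(-99, -76, -97, -65) = -65
root (MIN): min(-44, -8, -65) = -65
At root, MIN picks n3 (lowest: -65).
At n3, MAX picks n3.4 (highest: -65).
At n3.4, MIN picks n3.4.2 (lowest: -65).
Terminal value -65.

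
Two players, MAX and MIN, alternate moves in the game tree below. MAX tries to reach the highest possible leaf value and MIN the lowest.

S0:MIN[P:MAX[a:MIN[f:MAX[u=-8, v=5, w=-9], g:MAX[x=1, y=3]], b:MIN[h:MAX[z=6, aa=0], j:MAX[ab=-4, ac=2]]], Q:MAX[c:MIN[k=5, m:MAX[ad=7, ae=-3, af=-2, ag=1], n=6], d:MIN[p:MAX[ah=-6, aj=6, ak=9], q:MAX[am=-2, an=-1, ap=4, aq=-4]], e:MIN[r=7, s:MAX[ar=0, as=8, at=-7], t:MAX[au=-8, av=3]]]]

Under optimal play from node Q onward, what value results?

5

m (MAX): max(7, -3, -2, 1) = 7
c (MIN): min(5, 7, 6) = 5
p (MAX): max(-6, 6, 9) = 9
q (MAX): max(-2, -1, 4, -4) = 4
d (MIN): min(9, 4) = 4
s (MAX): max(0, 8, -7) = 8
t (MAX): max(-8, 3) = 3
e (MIN): min(7, 8, 3) = 3
Q (MAX): max(5, 4, 3) = 5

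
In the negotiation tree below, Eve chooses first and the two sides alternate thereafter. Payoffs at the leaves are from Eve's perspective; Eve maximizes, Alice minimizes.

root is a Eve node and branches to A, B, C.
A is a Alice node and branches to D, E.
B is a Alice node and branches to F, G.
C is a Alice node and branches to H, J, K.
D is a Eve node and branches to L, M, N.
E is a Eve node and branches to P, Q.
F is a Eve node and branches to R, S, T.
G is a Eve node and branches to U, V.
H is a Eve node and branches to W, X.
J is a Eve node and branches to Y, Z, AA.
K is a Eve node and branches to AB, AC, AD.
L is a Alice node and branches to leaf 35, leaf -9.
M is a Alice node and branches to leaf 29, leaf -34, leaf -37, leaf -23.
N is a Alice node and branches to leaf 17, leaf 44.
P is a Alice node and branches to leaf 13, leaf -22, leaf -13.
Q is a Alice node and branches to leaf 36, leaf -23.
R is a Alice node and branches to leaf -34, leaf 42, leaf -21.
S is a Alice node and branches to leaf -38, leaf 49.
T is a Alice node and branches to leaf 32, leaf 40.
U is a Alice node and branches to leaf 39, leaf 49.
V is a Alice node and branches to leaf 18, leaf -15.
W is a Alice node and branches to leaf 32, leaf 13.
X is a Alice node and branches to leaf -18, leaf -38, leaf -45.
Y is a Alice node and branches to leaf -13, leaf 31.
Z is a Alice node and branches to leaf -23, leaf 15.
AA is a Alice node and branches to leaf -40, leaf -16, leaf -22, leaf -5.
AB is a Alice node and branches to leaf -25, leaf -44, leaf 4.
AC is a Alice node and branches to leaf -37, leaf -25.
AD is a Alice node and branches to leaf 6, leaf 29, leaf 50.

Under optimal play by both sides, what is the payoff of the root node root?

L (Alice): min(35, -9) = -9
M (Alice): min(29, -34, -37, -23) = -37
N (Alice): min(17, 44) = 17
D (Eve): max(-9, -37, 17) = 17
P (Alice): min(13, -22, -13) = -22
Q (Alice): min(36, -23) = -23
E (Eve): max(-22, -23) = -22
A (Alice): min(17, -22) = -22
R (Alice): min(-34, 42, -21) = -34
S (Alice): min(-38, 49) = -38
T (Alice): min(32, 40) = 32
F (Eve): max(-34, -38, 32) = 32
U (Alice): min(39, 49) = 39
V (Alice): min(18, -15) = -15
G (Eve): max(39, -15) = 39
B (Alice): min(32, 39) = 32
W (Alice): min(32, 13) = 13
X (Alice): min(-18, -38, -45) = -45
H (Eve): max(13, -45) = 13
Y (Alice): min(-13, 31) = -13
Z (Alice): min(-23, 15) = -23
AA (Alice): min(-40, -16, -22, -5) = -40
J (Eve): max(-13, -23, -40) = -13
AB (Alice): min(-25, -44, 4) = -44
AC (Alice): min(-37, -25) = -37
AD (Alice): min(6, 29, 50) = 6
K (Eve): max(-44, -37, 6) = 6
C (Alice): min(13, -13, 6) = -13
root (Eve): max(-22, 32, -13) = 32

32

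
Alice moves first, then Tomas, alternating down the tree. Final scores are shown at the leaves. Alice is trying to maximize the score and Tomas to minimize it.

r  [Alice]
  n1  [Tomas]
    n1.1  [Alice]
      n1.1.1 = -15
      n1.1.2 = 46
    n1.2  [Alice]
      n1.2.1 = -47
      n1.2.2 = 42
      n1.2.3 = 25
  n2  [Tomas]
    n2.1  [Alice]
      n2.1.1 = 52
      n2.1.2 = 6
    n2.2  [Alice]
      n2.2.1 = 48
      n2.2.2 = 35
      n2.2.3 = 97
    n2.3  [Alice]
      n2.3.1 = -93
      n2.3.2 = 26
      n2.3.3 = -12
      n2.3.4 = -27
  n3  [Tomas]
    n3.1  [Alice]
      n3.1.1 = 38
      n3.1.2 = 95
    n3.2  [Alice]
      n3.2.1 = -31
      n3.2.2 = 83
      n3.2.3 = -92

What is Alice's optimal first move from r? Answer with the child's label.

n1.1 (Alice): max(-15, 46) = 46
n1.2 (Alice): max(-47, 42, 25) = 42
n1 (Tomas): min(46, 42) = 42
n2.1 (Alice): max(52, 6) = 52
n2.2 (Alice): max(48, 35, 97) = 97
n2.3 (Alice): max(-93, 26, -12, -27) = 26
n2 (Tomas): min(52, 97, 26) = 26
n3.1 (Alice): max(38, 95) = 95
n3.2 (Alice): max(-31, 83, -92) = 83
n3 (Tomas): min(95, 83) = 83
r (Alice): max(42, 26, 83) = 83
Alice at r wants the highest of {n1=42, n2=26, n3=83}, so chooses n3.

n3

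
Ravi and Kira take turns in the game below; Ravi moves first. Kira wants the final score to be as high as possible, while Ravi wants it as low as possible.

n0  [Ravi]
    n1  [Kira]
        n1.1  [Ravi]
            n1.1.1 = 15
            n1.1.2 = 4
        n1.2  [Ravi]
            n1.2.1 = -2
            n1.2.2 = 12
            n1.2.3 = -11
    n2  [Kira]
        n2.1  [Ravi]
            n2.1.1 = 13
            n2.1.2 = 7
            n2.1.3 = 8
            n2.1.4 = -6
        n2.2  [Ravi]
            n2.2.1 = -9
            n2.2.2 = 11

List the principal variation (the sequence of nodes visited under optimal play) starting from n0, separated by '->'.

n1.1 (Ravi): min(15, 4) = 4
n1.2 (Ravi): min(-2, 12, -11) = -11
n1 (Kira): max(4, -11) = 4
n2.1 (Ravi): min(13, 7, 8, -6) = -6
n2.2 (Ravi): min(-9, 11) = -9
n2 (Kira): max(-6, -9) = -6
n0 (Ravi): min(4, -6) = -6
At n0, Ravi picks n2 (lowest: -6).
At n2, Kira picks n2.1 (highest: -6).
At n2.1, Ravi picks n2.1.4 (lowest: -6).
Terminal value -6.

n0 -> n2 -> n2.1 -> n2.1.4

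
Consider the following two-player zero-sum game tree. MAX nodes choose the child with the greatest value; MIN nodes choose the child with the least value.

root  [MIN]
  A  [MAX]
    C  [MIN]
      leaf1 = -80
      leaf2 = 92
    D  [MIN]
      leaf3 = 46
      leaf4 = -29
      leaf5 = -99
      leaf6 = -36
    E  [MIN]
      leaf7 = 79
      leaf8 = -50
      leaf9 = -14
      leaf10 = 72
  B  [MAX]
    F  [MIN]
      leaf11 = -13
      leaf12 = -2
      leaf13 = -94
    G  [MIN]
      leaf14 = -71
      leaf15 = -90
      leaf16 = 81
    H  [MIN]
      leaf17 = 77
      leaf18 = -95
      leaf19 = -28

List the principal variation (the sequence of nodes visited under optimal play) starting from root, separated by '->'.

root -> B -> G -> leaf15

C (MIN): min(-80, 92) = -80
D (MIN): min(46, -29, -99, -36) = -99
E (MIN): min(79, -50, -14, 72) = -50
A (MAX): max(-80, -99, -50) = -50
F (MIN): min(-13, -2, -94) = -94
G (MIN): min(-71, -90, 81) = -90
H (MIN): min(77, -95, -28) = -95
B (MAX): max(-94, -90, -95) = -90
root (MIN): min(-50, -90) = -90
At root, MIN picks B (lowest: -90).
At B, MAX picks G (highest: -90).
At G, MIN picks leaf15 (lowest: -90).
Terminal value -90.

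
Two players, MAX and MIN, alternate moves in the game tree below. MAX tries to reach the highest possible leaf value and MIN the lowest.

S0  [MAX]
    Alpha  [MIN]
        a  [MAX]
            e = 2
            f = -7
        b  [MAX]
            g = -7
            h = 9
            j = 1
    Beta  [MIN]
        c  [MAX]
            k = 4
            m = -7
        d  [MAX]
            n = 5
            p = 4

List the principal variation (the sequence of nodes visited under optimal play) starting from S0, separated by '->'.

a (MAX): max(2, -7) = 2
b (MAX): max(-7, 9, 1) = 9
Alpha (MIN): min(2, 9) = 2
c (MAX): max(4, -7) = 4
d (MAX): max(5, 4) = 5
Beta (MIN): min(4, 5) = 4
S0 (MAX): max(2, 4) = 4
At S0, MAX picks Beta (highest: 4).
At Beta, MIN picks c (lowest: 4).
At c, MAX picks k (highest: 4).
Terminal value 4.

S0 -> Beta -> c -> k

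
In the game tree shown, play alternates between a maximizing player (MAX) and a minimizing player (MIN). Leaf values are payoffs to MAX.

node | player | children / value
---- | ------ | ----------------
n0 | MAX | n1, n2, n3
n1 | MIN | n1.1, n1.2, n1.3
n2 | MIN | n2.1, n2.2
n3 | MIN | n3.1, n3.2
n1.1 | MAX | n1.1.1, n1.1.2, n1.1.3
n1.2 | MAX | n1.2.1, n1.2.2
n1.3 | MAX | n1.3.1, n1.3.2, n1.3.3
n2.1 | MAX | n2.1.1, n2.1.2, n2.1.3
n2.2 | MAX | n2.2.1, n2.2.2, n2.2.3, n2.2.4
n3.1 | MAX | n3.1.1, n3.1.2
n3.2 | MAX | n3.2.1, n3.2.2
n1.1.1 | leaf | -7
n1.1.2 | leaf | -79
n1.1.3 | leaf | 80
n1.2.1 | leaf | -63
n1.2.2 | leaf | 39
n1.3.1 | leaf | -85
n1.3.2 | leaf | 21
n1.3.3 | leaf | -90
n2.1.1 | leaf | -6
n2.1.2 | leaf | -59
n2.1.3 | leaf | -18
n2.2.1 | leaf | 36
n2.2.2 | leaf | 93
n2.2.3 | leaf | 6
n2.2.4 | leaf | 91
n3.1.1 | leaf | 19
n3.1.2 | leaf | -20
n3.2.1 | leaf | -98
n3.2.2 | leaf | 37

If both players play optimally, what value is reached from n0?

n1.1 (MAX): max(-7, -79, 80) = 80
n1.2 (MAX): max(-63, 39) = 39
n1.3 (MAX): max(-85, 21, -90) = 21
n1 (MIN): min(80, 39, 21) = 21
n2.1 (MAX): max(-6, -59, -18) = -6
n2.2 (MAX): max(36, 93, 6, 91) = 93
n2 (MIN): min(-6, 93) = -6
n3.1 (MAX): max(19, -20) = 19
n3.2 (MAX): max(-98, 37) = 37
n3 (MIN): min(19, 37) = 19
n0 (MAX): max(21, -6, 19) = 21

21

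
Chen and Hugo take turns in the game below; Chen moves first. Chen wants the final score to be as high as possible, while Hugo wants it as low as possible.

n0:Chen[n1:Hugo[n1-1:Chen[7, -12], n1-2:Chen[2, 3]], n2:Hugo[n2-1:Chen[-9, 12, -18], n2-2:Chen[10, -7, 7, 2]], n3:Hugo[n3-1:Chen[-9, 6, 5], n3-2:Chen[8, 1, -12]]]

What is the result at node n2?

10

n2-1 (Chen): max(-9, 12, -18) = 12
n2-2 (Chen): max(10, -7, 7, 2) = 10
n2 (Hugo): min(12, 10) = 10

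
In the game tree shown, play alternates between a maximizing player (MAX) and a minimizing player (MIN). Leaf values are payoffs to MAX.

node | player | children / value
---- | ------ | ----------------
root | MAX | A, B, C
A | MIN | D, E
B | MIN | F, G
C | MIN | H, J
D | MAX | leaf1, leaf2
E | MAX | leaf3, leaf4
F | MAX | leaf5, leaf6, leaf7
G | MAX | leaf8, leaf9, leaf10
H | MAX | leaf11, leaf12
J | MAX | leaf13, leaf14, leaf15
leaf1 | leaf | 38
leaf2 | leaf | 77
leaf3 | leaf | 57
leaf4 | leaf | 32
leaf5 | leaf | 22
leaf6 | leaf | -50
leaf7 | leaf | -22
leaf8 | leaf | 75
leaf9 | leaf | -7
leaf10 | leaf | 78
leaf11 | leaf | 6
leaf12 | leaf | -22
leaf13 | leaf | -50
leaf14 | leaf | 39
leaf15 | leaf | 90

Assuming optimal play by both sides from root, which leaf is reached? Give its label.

leaf3

D (MAX): max(38, 77) = 77
E (MAX): max(57, 32) = 57
A (MIN): min(77, 57) = 57
F (MAX): max(22, -50, -22) = 22
G (MAX): max(75, -7, 78) = 78
B (MIN): min(22, 78) = 22
H (MAX): max(6, -22) = 6
J (MAX): max(-50, 39, 90) = 90
C (MIN): min(6, 90) = 6
root (MAX): max(57, 22, 6) = 57
At root, MAX picks A (highest: 57).
At A, MIN picks E (lowest: 57).
At E, MAX picks leaf3 (highest: 57).
Terminal value 57.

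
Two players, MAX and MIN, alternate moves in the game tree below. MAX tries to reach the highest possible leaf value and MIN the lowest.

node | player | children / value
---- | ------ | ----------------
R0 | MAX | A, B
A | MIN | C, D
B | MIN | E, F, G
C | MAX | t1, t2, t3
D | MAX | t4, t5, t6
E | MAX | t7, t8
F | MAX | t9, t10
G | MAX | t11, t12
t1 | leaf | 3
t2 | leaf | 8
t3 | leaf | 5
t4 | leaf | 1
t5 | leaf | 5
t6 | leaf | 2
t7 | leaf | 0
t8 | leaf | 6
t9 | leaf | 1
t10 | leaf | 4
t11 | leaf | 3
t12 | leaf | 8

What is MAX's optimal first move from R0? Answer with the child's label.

C (MAX): max(3, 8, 5) = 8
D (MAX): max(1, 5, 2) = 5
A (MIN): min(8, 5) = 5
E (MAX): max(0, 6) = 6
F (MAX): max(1, 4) = 4
G (MAX): max(3, 8) = 8
B (MIN): min(6, 4, 8) = 4
R0 (MAX): max(5, 4) = 5
MAX at R0 wants the highest of {A=5, B=4}, so chooses A.

A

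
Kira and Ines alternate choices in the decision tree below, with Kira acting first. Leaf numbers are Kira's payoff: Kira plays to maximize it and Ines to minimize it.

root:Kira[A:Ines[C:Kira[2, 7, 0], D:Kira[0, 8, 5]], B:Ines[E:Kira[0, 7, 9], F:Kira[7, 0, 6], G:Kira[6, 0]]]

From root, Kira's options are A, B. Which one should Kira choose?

A

C (Kira): max(2, 7, 0) = 7
D (Kira): max(0, 8, 5) = 8
A (Ines): min(7, 8) = 7
E (Kira): max(0, 7, 9) = 9
F (Kira): max(7, 0, 6) = 7
G (Kira): max(6, 0) = 6
B (Ines): min(9, 7, 6) = 6
root (Kira): max(7, 6) = 7
Kira at root wants the highest of {A=7, B=6}, so chooses A.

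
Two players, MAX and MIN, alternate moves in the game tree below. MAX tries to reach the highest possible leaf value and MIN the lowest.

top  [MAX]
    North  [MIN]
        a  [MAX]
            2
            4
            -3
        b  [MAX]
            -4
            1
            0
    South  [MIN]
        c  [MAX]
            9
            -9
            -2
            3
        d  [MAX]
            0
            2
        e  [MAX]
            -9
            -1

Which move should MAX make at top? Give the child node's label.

a (MAX): max(2, 4, -3) = 4
b (MAX): max(-4, 1, 0) = 1
North (MIN): min(4, 1) = 1
c (MAX): max(9, -9, -2, 3) = 9
d (MAX): max(0, 2) = 2
e (MAX): max(-9, -1) = -1
South (MIN): min(9, 2, -1) = -1
top (MAX): max(1, -1) = 1
MAX at top wants the highest of {North=1, South=-1}, so chooses North.

North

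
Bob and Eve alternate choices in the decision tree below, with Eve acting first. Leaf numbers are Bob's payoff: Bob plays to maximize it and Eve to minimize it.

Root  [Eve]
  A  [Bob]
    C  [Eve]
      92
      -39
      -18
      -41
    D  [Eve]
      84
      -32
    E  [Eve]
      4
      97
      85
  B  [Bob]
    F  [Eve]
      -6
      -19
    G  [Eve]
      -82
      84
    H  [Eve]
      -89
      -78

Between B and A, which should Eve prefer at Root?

B

F (Eve): min(-6, -19) = -19
G (Eve): min(-82, 84) = -82
H (Eve): min(-89, -78) = -89
B (Bob): max(-19, -82, -89) = -19
C (Eve): min(92, -39, -18, -41) = -41
D (Eve): min(84, -32) = -32
E (Eve): min(4, 97, 85) = 4
A (Bob): max(-41, -32, 4) = 4
Eve prefers the lower value; B=-19, A=4. B is better since -19 < 4.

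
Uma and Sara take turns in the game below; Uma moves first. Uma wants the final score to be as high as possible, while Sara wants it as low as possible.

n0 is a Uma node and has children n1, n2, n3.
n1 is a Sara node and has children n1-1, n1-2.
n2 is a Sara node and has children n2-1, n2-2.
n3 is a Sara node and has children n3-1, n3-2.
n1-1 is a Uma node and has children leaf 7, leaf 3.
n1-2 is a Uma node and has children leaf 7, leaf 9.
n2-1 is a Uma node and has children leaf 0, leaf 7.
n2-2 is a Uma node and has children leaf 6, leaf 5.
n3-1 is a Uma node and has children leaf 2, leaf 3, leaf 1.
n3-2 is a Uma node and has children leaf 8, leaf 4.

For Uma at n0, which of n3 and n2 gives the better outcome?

n3-1 (Uma): max(2, 3, 1) = 3
n3-2 (Uma): max(8, 4) = 8
n3 (Sara): min(3, 8) = 3
n2-1 (Uma): max(0, 7) = 7
n2-2 (Uma): max(6, 5) = 6
n2 (Sara): min(7, 6) = 6
Uma prefers the higher value; n3=3, n2=6. n2 is better since 6 > 3.

n2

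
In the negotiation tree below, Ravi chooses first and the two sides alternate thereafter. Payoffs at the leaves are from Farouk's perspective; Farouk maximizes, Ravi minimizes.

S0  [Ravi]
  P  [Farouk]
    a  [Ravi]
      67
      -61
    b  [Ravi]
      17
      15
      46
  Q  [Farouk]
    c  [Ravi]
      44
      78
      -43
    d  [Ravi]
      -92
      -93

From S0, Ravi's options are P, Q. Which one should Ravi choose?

Q

a (Ravi): min(67, -61) = -61
b (Ravi): min(17, 15, 46) = 15
P (Farouk): max(-61, 15) = 15
c (Ravi): min(44, 78, -43) = -43
d (Ravi): min(-92, -93) = -93
Q (Farouk): max(-43, -93) = -43
S0 (Ravi): min(15, -43) = -43
Ravi at S0 wants the lowest of {P=15, Q=-43}, so chooses Q.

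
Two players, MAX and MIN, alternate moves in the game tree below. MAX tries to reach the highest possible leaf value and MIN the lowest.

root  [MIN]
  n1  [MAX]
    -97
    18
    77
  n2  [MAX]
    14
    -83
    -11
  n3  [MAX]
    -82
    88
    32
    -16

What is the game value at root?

n1 (MAX): max(-97, 18, 77) = 77
n2 (MAX): max(14, -83, -11) = 14
n3 (MAX): max(-82, 88, 32, -16) = 88
root (MIN): min(77, 14, 88) = 14

14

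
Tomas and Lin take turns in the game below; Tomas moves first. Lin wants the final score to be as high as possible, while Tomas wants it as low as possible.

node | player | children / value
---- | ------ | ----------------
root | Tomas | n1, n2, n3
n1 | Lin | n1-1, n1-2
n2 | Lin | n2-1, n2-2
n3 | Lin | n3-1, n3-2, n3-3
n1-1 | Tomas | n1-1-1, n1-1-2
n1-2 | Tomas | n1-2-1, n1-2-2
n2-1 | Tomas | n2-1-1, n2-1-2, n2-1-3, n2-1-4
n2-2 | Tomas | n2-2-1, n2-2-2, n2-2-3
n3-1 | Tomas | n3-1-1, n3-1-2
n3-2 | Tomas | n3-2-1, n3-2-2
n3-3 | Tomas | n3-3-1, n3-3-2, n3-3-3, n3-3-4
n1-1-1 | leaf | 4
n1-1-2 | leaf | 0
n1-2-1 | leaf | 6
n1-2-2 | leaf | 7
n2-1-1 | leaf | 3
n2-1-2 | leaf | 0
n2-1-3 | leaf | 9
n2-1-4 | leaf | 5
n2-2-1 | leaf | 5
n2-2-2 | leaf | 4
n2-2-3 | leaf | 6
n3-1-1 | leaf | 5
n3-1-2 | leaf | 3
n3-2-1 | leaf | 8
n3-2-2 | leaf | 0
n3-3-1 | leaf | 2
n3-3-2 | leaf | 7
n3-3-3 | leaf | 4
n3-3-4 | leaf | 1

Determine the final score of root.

3

n1-1 (Tomas): min(4, 0) = 0
n1-2 (Tomas): min(6, 7) = 6
n1 (Lin): max(0, 6) = 6
n2-1 (Tomas): min(3, 0, 9, 5) = 0
n2-2 (Tomas): min(5, 4, 6) = 4
n2 (Lin): max(0, 4) = 4
n3-1 (Tomas): min(5, 3) = 3
n3-2 (Tomas): min(8, 0) = 0
n3-3 (Tomas): min(2, 7, 4, 1) = 1
n3 (Lin): max(3, 0, 1) = 3
root (Tomas): min(6, 4, 3) = 3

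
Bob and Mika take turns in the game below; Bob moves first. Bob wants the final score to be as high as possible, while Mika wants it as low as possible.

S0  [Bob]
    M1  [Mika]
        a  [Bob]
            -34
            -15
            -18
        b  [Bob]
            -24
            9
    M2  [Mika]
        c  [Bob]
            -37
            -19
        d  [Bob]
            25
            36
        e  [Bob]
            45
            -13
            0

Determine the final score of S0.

a (Bob): max(-34, -15, -18) = -15
b (Bob): max(-24, 9) = 9
M1 (Mika): min(-15, 9) = -15
c (Bob): max(-37, -19) = -19
d (Bob): max(25, 36) = 36
e (Bob): max(45, -13, 0) = 45
M2 (Mika): min(-19, 36, 45) = -19
S0 (Bob): max(-15, -19) = -15

-15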